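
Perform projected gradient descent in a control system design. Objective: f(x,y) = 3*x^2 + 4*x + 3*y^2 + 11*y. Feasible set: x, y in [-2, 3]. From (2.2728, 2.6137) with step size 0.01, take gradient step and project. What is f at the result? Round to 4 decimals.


Step 1: Compute gradient at (2.2728, 2.6137).
grad_x = 2*3*2.2728 + 4 = 17.6368
grad_y = 2*3*2.6137 + 11 = 26.6822
Step 2: Gradient step.
x_raw = 2.2728 - 0.01*17.6368 = 2.0964
y_raw = 2.6137 - 0.01*26.6822 = 2.3469
Step 3: Project onto [-2, 3].
x_proj = clip(2.0964) = 2.0964
y_proj = clip(2.3469) = 2.3469
Step 4: Evaluate f.
f(2.0964, 2.3469) = 63.91


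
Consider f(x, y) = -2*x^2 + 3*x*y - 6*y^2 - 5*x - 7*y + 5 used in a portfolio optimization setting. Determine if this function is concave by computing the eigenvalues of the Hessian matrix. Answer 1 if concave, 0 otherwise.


The Hessian of f(x,y) = -2*x^2 + 3*x*y - 6*y^2 - 5*x - 7*y + 5 is:
H = [[-4, 3], [3, -12]]
Trace = -4 - 12 = -16
Determinant = -4*-12 - (3)^2 = 39
Discriminant = (-16)^2 - 4*39 = 100.0
Eigenvalues: lambda_1 = -13.0, lambda_2 = -3.0
The function is concave.

1


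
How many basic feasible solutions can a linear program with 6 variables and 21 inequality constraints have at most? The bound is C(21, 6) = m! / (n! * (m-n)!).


Each vertex corresponds to some choice of n active constraints out of m, so the number of vertices is at most C(m, n) = m! / (n!(m-n)!).
m = 21, n = 6
Numerator: 21 * 20 * 19 * 18 * 17 * 16
Denominator: 6! = 720
C(21, 6) = 54264


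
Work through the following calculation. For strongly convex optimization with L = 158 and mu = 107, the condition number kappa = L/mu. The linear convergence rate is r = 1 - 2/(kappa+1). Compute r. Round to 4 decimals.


Step 1: Compute the condition number.
kappa = L/mu = 158/107 = 1.4766
Step 2: Compute the convergence rate.
r = 1 - 2/(kappa + 1) = 1 - 2*mu/(L + mu) = (L - mu)/(L + mu) = 51/265 = 0.1925


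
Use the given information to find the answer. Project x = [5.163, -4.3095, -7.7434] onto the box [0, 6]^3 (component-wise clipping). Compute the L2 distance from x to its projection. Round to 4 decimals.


Project each component onto [0, 6].
clip(5.163) = 5.163, clip(-4.3095) = 0.0, clip(-7.7434) = 0.0
Projection = [5.163, 0.0, 0.0]
Squared diffs: [0.0, 18.5718, 59.9602]
Distance = sqrt(78.532) = 8.8618


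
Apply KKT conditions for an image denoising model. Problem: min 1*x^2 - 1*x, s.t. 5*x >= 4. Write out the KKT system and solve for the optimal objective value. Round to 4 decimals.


Step 1: Try lambda = 0 (constraint inactive).
x_unc = 1/(2*1) = 0.5
Check: 5*0.5 = 2.5 < 4 -- violated!
Step 2: Constraint must be active: 5*x = 4
x* = 4/5 = 0.8
lambda = (2*1*0.8 - 1)/5 = 0.12
Step 3: Compute optimal value.
f(x*) = 1*0.8^2 - 1*0.8 = -0.16


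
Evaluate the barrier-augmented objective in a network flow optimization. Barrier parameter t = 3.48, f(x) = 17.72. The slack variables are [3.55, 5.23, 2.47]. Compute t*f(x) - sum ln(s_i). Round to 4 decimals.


Step 1: Compute log-barrier.
ln values: [1.2669, 1.6544, 0.9042]
phi = -(1.2669 + 1.6544 + 0.9042) = -3.8256
Step 2: Compute augmented objective.
t*f(x) = 3.48*17.72 = 61.6656
Total = 61.6656 - 3.8256 = 57.84


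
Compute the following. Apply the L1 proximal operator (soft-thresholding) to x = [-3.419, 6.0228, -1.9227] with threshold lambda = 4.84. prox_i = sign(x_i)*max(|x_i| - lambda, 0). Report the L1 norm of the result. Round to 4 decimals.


Soft-thresholding with lambda = 4.84:
prox(-3.419) = sign(-3.419)*max(|-3.419| - 4.84, 0) = 0.0
prox(6.0228) = sign(6.0228)*max(|6.0228| - 4.84, 0) = 1.1828
prox(-1.9227) = sign(-1.9227)*max(|-1.9227| - 4.84, 0) = 0.0
prox(x) = [0.0, 1.1828, 0.0]
||prox(x)||_1 = 0.0 + 1.1828 + 0.0 = 1.1828


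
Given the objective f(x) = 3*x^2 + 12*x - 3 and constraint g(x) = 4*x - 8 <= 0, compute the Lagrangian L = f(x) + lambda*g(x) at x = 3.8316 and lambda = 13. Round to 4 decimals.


Step 1: Evaluate f(x).
f(3.8316) = 3*3.8316^2 + 12*3.8316 - 3 = 87.0227
Step 2: Evaluate g(x).
g(3.8316) = 4*3.8316 - 8 = 7.3264
Step 3: Compute Lagrangian.
L = 87.0227 + 13*7.3264 = 182.2659


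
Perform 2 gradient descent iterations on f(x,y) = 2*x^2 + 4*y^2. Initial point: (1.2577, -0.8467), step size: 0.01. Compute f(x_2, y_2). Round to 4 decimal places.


Gradient descent on f(x,y) = 2*x^2 + 4*y^2.
Starting point: (1.2577, -0.8467), alpha = 0.01
Step 1: grad_x = 2*2*1.2577 = 5.0308, grad_y = 2*4*-0.8467 = -6.7736
  x_1 = 1.2577 - 0.01*5.0308 = 1.2074
  y_1 = -0.8467 - 0.01*-6.7736 = -0.779
Step 2: grad_x = 2*2*1.2074 = 4.8296, grad_y = 2*4*-0.779 = -6.2317
  x_2 = 1.2074 - 0.01*4.8296 = 1.1591
  y_2 = -0.779 - 0.01*-6.2317 = -0.7166
f(1.1591, -0.7166) = 2*1.1591^2 + 4*(-0.7166)^2 = 4.7413


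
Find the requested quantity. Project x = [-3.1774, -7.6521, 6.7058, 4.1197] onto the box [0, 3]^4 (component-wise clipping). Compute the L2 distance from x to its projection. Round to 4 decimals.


Project each component onto [0, 3].
clip(-3.1774) = 0.0, clip(-7.6521) = 0.0, clip(6.7058) = 3.0, clip(4.1197) = 3.0
Projection = [0.0, 0.0, 3.0, 3.0]
Squared diffs: [10.0959, 58.5546, 13.733, 1.2537]
Distance = sqrt(83.6372) = 9.1453


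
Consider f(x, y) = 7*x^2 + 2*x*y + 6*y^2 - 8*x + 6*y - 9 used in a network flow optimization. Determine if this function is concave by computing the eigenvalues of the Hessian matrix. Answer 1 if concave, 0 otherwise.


The Hessian of f(x,y) = 7*x^2 + 2*x*y + 6*y^2 - 8*x + 6*y - 9 is:
H = [[14, 2], [2, 12]]
Trace = 14 + 12 = 26
Determinant = 14*12 - (2)^2 = 164
Discriminant = (26)^2 - 4*164 = 20.0
Eigenvalues: lambda_1 = 10.7639, lambda_2 = 15.2361
The function is not concave.

0


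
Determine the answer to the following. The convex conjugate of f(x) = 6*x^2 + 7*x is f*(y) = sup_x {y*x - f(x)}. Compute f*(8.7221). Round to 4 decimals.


f*(y) = sup_x {y*x - a*x^2 - b*x} = sup_x {(y-b)*x - a*x^2}
FOC: (y - b) - 2a*x = 0 => x* = (y - b)/(2a)
x* = (8.7221 - 7)/(2*6) = 0.1435
f*(8.7221) = (y-b)^2/(4a) = (8.7221 - 7)^2/(4*6)
= 2.9656/24 = 0.1236


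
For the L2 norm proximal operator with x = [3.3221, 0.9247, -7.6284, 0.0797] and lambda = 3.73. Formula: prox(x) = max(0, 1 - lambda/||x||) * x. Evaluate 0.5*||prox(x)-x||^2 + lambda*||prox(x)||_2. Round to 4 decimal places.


Step 1: Compute ||x||.
||x|| = 8.372
Step 2: Compute scaling factor.
scale = max(0, 1 - 3.73/8.372) = 0.5545
Step 3: prox(x) = [1.842, 0.5127, -4.2297, 0.0442]
||prox(x)|| = 4.642
Step 4: Proximal objective.
0.5*||prox-x||^2 = 6.9565
lambda*||prox|| = 17.3147
Total = 24.2711


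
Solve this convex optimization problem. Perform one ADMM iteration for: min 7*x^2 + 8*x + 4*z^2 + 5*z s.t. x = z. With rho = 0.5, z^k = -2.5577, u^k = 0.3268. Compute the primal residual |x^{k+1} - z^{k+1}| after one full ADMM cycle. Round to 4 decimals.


ADMM iteration with rho = 0.5, z^k = -2.5577, u^k = 0.3268
Step 1: x-update.
Minimize 7*x^2 + 8*x + (0.5/2)*(x + 2.5577 + 0.3268)^2
FOC: (2*7 + 0.5)*x = -8 + 0.5*(-2.5577 - 0.3268)
x^{k+1} = -0.6512
Step 2: z-update.
Minimize 4*z^2 + 5*z + (0.5/2)*(-0.6512 - z + 0.3268)^2
FOC: (2*4 + 0.5)*z = -5 + 0.5*(-0.6512 + 0.3268)
z^{k+1} = -0.6073
Step 3: u-update.
u^{k+1} = 0.3268 - 0.6512 + 0.6073 = 0.2829
Step 4: Primal residual = |-0.6512 + 0.6073| = 0.0439


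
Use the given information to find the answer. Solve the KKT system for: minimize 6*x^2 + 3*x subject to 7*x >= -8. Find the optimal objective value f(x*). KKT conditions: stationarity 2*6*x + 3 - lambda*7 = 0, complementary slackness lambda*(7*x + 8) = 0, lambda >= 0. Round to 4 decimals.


Step 1: Try lambda = 0 (constraint inactive).
Stationarity: 2*6*x + 3 = 0
x* = -3/(2*6) = -0.25
Check constraint: 7*-0.25 = -1.75 >= -8 -- satisfied.
Step 2: Compute optimal value.
f(x*) = 6*(-0.25)^2 + 3*(-0.25) = -0.375


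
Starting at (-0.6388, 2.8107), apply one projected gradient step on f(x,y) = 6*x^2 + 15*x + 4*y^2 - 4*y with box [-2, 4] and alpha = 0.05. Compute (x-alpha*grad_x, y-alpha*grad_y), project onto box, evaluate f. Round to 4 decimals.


Step 1: Compute gradient at (-0.6388, 2.8107).
grad_x = 2*6*-0.6388 + 15 = 7.3344
grad_y = 2*4*2.8107 - 4 = 18.4856
Step 2: Gradient step.
x_raw = -0.6388 - 0.05*7.3344 = -1.0055
y_raw = 2.8107 - 0.05*18.4856 = 1.8864
Step 3: Project onto [-2, 4].
x_proj = clip(-1.0055) = -1.0055
y_proj = clip(1.8864) = 1.8864
Step 4: Evaluate f.
f(-1.0055, 1.8864) = -2.3277


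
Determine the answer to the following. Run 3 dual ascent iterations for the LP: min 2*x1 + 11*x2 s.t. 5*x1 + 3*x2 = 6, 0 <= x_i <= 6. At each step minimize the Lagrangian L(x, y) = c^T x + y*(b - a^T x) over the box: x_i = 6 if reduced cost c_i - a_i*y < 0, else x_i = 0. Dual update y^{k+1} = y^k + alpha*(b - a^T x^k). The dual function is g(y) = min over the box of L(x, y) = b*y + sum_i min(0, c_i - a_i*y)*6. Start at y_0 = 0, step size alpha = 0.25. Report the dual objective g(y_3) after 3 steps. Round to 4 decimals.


Dual ascent for LP: min 2*x1 + 11*x2, 5*x1 + 3*x2 = 6, 0 <= x_i <= 6
Step 1: y^k = 0.0, reduced costs: (2.0, 11.0)
  x^k = (0.0, 0.0), subgradient = b - a^T x = 6.0
  y^{k+1} = 0.0 + 0.25*6.0 = 1.5
Step 2: y^k = 1.5, reduced costs: (-5.5, 6.5)
  x^k = (6.0, 0.0), subgradient = b - a^T x = -24.0
  y^{k+1} = 1.5 + 0.25*-24.0 = -4.5
Step 3: y^k = -4.5, reduced costs: (24.5, 24.5)
  x^k = (0.0, 0.0), subgradient = b - a^T x = 6.0
  y^{k+1} = -4.5 + 0.25*6.0 = -3.0
Dual objective at y_3 = -3.0: reduced costs (17.0, 20.0), box minimizer x = (0.0, 0.0)
g(y_3) = b*y + (c1 - a1*y)*x1 + (c2 - a2*y)*x2 = 6*(-3.0) + 17.0*0.0 + 20.0*0.0 = -18.0 + 0.0 + 0.0 = -18.0


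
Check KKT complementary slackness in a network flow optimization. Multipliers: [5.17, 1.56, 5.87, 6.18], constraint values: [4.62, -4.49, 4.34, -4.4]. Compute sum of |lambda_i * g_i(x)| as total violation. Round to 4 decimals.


KKT complementary slackness check:
lambda_1 * g_1 = 5.17 * 4.62 = 23.8854
lambda_2 * g_2 = 1.56 * -4.49 = -7.0044
lambda_3 * g_3 = 5.87 * 4.34 = 25.4758
lambda_4 * g_4 = 6.18 * -4.4 = -27.192
Total violation = 23.8854 + 7.0044 + 25.4758 + 27.192 = 83.5576


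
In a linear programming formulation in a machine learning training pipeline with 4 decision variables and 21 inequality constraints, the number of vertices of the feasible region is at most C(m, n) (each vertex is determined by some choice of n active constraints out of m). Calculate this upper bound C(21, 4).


Each vertex corresponds to some choice of n active constraints out of m, so the number of vertices is at most C(m, n) = m! / (n!(m-n)!).
m = 21, n = 4
Numerator: 21 * 20 * 19 * 18
Denominator: 4! = 24
C(21, 4) = 5985


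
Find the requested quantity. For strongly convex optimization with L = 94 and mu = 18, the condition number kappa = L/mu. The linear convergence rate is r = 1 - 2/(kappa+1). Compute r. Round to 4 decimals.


Step 1: Compute the condition number.
kappa = L/mu = 94/18 = 5.2222
Step 2: Compute the convergence rate.
r = 1 - 2/(kappa + 1) = 1 - 2*mu/(L + mu) = (L - mu)/(L + mu) = 76/112 = 0.6786


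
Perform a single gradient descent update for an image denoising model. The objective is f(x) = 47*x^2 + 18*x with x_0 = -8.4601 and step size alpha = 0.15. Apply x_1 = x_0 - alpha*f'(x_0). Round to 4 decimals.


We compute the gradient at x_0 and apply the update.
f'(x) = 94*x + 18
f'(-8.4601) = 94*-8.4601 + 18 = -777.2494
x_1 = -8.4601 - 0.15*-777.2494 = 108.1273


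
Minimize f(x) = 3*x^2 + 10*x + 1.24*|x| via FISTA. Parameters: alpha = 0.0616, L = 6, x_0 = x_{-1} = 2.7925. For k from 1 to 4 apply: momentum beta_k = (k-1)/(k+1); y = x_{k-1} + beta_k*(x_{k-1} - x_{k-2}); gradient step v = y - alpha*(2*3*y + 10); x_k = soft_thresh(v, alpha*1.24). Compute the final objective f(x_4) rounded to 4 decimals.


FISTA on f(x) = 3*x^2 + 10*x + 1.24*|x|
L = 6, alpha = 0.0616
Iteration 1: beta = 0.0, y = 2.7925 + 0.0*(2.7925 - 2.7925) = 2.7925
  grad(y) = 26.755, v = y - alpha*grad = 1.1444
  prox(v) = soft_thresh(1.1444, 0.0764) = 1.068
Iteration 2: beta = 0.3333, y = 1.068 + 0.3333*(1.068 - 2.7925) = 0.4932
  grad(y) = 12.9591, v = y - alpha*grad = -0.3051
  prox(v) = soft_thresh(-0.3051, 0.0764) = -0.2287
Iteration 3: beta = 0.5, y = -0.2287 + 0.5*(-0.2287 - 1.068) = -0.8771
  grad(y) = 4.7375, v = y - alpha*grad = -1.1689
  prox(v) = soft_thresh(-1.1689, 0.0764) = -1.0925
Iteration 4: beta = 0.6, y = -1.0925 + 0.6*(-1.0925 + 0.2287) = -1.6108
  grad(y) = 0.3351, v = y - alpha*grad = -1.6315
  prox(v) = soft_thresh(-1.6315, 0.0764) = -1.5551
f(x_4) = 3*(-1.5551)^2 + 10*(-1.5551) + 1.24*|-1.5551| = -6.3677


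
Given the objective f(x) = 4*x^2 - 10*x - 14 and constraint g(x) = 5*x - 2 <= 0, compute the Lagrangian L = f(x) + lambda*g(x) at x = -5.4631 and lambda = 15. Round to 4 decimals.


Step 1: Evaluate f(x).
f(-5.4631) = 4*(-5.4631)^2 - 10*(-5.4631) - 14 = 160.0128
Step 2: Evaluate g(x).
g(-5.4631) = 5*-5.4631 - 2 = -29.3155
Step 3: Compute Lagrangian.
L = 160.0128 + 15*-29.3155 = -279.7197


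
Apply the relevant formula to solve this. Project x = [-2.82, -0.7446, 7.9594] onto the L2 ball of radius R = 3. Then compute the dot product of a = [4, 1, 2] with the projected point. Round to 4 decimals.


Step 1: Compute ||x|| (intermediates to 6 decimals).
||x|| = sqrt((-2.82)^2 + (-0.7446)^2 + 7.9594^2) = 8.476962
Step 2: Project.
Since ||x|| > R, scale = R/||x|| = 3/8.476962 = 0.3539, proj(x) = scale * x
proj(x) = [-0.997998, -0.263514, 2.816832]
Step 3: Dot product.
a^T * proj(x) = 4*(-0.997998) + 1*(-0.263514) + 2*2.816832 = 1.3782


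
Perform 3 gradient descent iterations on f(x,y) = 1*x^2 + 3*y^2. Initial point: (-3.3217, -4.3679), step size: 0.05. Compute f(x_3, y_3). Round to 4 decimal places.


Gradient descent on f(x,y) = 1*x^2 + 3*y^2.
Starting point: (-3.3217, -4.3679), alpha = 0.05
Step 1: grad_x = 2*1*-3.3217 = -6.6434, grad_y = 2*3*-4.3679 = -26.2074
  x_1 = -3.3217 - 0.05*-6.6434 = -2.9895
  y_1 = -4.3679 - 0.05*-26.2074 = -3.0575
Step 2: grad_x = 2*1*-2.9895 = -5.9791, grad_y = 2*3*-3.0575 = -18.3452
  x_2 = -2.9895 - 0.05*-5.9791 = -2.6906
  y_2 = -3.0575 - 0.05*-18.3452 = -2.1403
Step 3: grad_x = 2*1*-2.6906 = -5.3812, grad_y = 2*3*-2.1403 = -12.8416
  x_3 = -2.6906 - 0.05*-5.3812 = -2.4215
  y_3 = -2.1403 - 0.05*-12.8416 = -1.4982
f(-2.4215, -1.4982) = 1*(-2.4215)^2 + 3*(-1.4982)^2 = 12.5975


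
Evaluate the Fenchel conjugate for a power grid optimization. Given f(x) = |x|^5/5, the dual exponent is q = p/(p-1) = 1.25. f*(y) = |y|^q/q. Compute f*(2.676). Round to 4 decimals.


The conjugate exponent q satisfies 1/p + 1/q = 1.
p = 5, so q = 5/(5 - 1) = 1.25
|y|^q = 2.676^1.25 = 3.4226
f*(2.676) = 3.4226 / 1.25 = 2.7381


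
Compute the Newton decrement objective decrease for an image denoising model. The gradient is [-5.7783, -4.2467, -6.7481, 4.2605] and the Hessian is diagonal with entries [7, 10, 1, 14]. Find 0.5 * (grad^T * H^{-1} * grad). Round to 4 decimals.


Step 1: H is diagonal, so H^(-1) * g = [-0.8255, -0.4247, -6.7481, 0.3043].
Step 2: g^T H^(-1) g = sum_i g_i^2 / H_ii
  = (-5.7783)^2/7 + (-4.2467)^2/10 + (-6.7481)^2/1 + (4.2605)^2/14
  = 4.7698 + 1.8034 + 45.5369 + 1.2966 = 53.4067
Step 3: Objective decrease = 0.5 * g^T H^(-1) g = 26.7033


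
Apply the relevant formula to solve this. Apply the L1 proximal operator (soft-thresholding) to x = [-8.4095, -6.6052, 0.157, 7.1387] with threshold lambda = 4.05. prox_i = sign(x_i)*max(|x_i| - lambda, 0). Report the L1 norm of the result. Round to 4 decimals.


Soft-thresholding with lambda = 4.05:
prox(-8.4095) = sign(-8.4095)*max(|-8.4095| - 4.05, 0) = -4.3595
prox(-6.6052) = sign(-6.6052)*max(|-6.6052| - 4.05, 0) = -2.5552
prox(0.157) = sign(0.157)*max(|0.157| - 4.05, 0) = 0.0
prox(7.1387) = sign(7.1387)*max(|7.1387| - 4.05, 0) = 3.0887
prox(x) = [-4.3595, -2.5552, 0.0, 3.0887]
||prox(x)||_1 = 4.3595 + 2.5552 + 0.0 + 3.0887 = 10.0034


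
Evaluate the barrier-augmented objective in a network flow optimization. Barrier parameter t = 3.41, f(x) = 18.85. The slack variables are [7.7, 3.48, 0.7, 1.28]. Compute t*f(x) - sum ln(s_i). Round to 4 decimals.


Step 1: Compute log-barrier.
ln values: [2.0412, 1.247, -0.3567, 0.2469]
phi = -(2.0412 + 1.247 - 0.3567 + 0.2469) = -3.1784
Step 2: Compute augmented objective.
t*f(x) = 3.41*18.85 = 64.2785
Total = 64.2785 - 3.1784 = 61.1001


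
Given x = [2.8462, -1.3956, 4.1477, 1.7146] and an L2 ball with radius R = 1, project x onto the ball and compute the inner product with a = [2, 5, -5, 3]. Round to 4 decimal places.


Step 1: Compute ||x|| (intermediates to 6 decimals).
||x|| = sqrt(2.8462^2 + (-1.3956)^2 + 4.1477^2 + 1.7146^2) = 5.494709
Step 2: Project.
Since ||x|| > R, scale = R/||x|| = 1/5.494709 = 0.181993, proj(x) = scale * x
proj(x) = [0.517988, -0.253989, 0.754852, 0.312045]
Step 3: Dot product.
a^T * proj(x) = 2*0.517988 + 5*(-0.253989) - 5*0.754852 + 3*0.312045 = -3.0721


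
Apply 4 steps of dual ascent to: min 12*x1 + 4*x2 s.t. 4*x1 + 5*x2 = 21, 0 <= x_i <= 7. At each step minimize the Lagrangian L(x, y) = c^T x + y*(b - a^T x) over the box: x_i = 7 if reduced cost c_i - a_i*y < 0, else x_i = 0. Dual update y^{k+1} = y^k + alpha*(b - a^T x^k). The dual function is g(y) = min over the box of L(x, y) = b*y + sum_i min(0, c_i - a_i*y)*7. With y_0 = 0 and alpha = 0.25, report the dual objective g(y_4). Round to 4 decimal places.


Dual ascent for LP: min 12*x1 + 4*x2, 4*x1 + 5*x2 = 21, 0 <= x_i <= 7
Step 1: y^k = 0.0, reduced costs: (12.0, 4.0)
  x^k = (0.0, 0.0), subgradient = b - a^T x = 21.0
  y^{k+1} = 0.0 + 0.25*21.0 = 5.25
Step 2: y^k = 5.25, reduced costs: (-9.0, -22.25)
  x^k = (7.0, 7.0), subgradient = b - a^T x = -42.0
  y^{k+1} = 5.25 + 0.25*-42.0 = -5.25
Step 3: y^k = -5.25, reduced costs: (33.0, 30.25)
  x^k = (0.0, 0.0), subgradient = b - a^T x = 21.0
  y^{k+1} = -5.25 + 0.25*21.0 = 0.0
Step 4: y^k = 0.0, reduced costs: (12.0, 4.0)
  x^k = (0.0, 0.0), subgradient = b - a^T x = 21.0
  y^{k+1} = 0.0 + 0.25*21.0 = 5.25
Dual objective at y_4 = 5.25: reduced costs (-9.0, -22.25), box minimizer x = (7.0, 7.0)
g(y_4) = b*y + (c1 - a1*y)*x1 + (c2 - a2*y)*x2 = 21*5.25 + (-9.0)*7.0 + (-22.25)*7.0 = 110.25 - 63.0 - 155.75 = -108.5


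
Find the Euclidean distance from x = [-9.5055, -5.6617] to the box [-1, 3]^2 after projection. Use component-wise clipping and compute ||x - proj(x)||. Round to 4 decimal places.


Project each component onto [-1, 3].
clip(-9.5055) = -1.0, clip(-5.6617) = -1.0
Projection = [-1.0, -1.0]
Squared diffs: [72.3435, 21.7314]
Distance = sqrt(94.0749) = 9.6992


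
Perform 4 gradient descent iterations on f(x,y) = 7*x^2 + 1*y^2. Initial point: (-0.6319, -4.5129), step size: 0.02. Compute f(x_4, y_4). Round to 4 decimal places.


Gradient descent on f(x,y) = 7*x^2 + 1*y^2.
Starting point: (-0.6319, -4.5129), alpha = 0.02
Step 1: grad_x = 2*7*-0.6319 = -8.8466, grad_y = 2*1*-4.5129 = -9.0258
  x_1 = -0.6319 - 0.02*-8.8466 = -0.455
  y_1 = -4.5129 - 0.02*-9.0258 = -4.3324
Step 2: grad_x = 2*7*-0.455 = -6.3696, grad_y = 2*1*-4.3324 = -8.6648
  x_2 = -0.455 - 0.02*-6.3696 = -0.3276
  y_2 = -4.3324 - 0.02*-8.6648 = -4.1591
Step 3: grad_x = 2*7*-0.3276 = -4.5861, grad_y = 2*1*-4.1591 = -8.3182
  x_3 = -0.3276 - 0.02*-4.5861 = -0.2359
  y_3 = -4.1591 - 0.02*-8.3182 = -3.9927
Step 4: grad_x = 2*7*-0.2359 = -3.302, grad_y = 2*1*-3.9927 = -7.9855
  x_4 = -0.2359 - 0.02*-3.302 = -0.1698
  y_4 = -3.9927 - 0.02*-7.9855 = -3.833
f(-0.1698, -3.833) = 7*(-0.1698)^2 + 1*(-3.833)^2 = 14.8939


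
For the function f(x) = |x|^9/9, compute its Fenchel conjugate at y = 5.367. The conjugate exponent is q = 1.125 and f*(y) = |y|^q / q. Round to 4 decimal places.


The conjugate exponent q satisfies 1/p + 1/q = 1.
p = 9, so q = 9/(9 - 1) = 1.125
|y|^q = 5.367^1.125 = 6.6214
f*(5.367) = 6.6214 / 1.125 = 5.8857


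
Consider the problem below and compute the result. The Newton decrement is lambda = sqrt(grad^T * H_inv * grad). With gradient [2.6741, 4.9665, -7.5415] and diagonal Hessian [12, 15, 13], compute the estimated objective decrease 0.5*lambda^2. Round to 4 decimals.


Step 1: H is diagonal, so H^(-1) * g = [0.2228, 0.3311, -0.5801].
Step 2: g^T H^(-1) g = sum_i g_i^2 / H_ii
  = (2.6741)^2/12 + (4.9665)^2/15 + (-7.5415)^2/13
  = 0.5959 + 1.6444 + 4.3749 = 6.6152
Step 3: Objective decrease = 0.5 * g^T H^(-1) g = 3.3076


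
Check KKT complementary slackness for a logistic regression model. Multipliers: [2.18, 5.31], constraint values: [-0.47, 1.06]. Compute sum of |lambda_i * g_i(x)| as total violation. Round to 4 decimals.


KKT complementary slackness check:
lambda_1 * g_1 = 2.18 * -0.47 = -1.0246
lambda_2 * g_2 = 5.31 * 1.06 = 5.6286
Total violation = 1.0246 + 5.6286 = 6.6532


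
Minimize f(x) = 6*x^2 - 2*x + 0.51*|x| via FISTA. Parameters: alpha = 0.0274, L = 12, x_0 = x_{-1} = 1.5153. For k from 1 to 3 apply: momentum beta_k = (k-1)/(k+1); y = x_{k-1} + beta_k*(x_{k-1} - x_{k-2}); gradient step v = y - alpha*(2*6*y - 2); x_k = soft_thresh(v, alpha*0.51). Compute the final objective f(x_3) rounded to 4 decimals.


FISTA on f(x) = 6*x^2 - 2*x + 0.51*|x|
L = 12, alpha = 0.0274
Iteration 1: beta = 0.0, y = 1.5153 + 0.0*(1.5153 - 1.5153) = 1.5153
  grad(y) = 16.1836, v = y - alpha*grad = 1.0719
  prox(v) = soft_thresh(1.0719, 0.014) = 1.0579
Iteration 2: beta = 0.3333, y = 1.0579 + 0.3333*(1.0579 - 1.5153) = 0.9054
  grad(y) = 8.8651, v = y - alpha*grad = 0.6625
  prox(v) = soft_thresh(0.6625, 0.014) = 0.6485
Iteration 3: beta = 0.5, y = 0.6485 + 0.5*(0.6485 - 1.0579) = 0.4439
  grad(y) = 3.3265, v = y - alpha*grad = 0.3527
  prox(v) = soft_thresh(0.3527, 0.014) = 0.3388
f(x_3) = 6*0.3388^2 - 2*0.3388 + 0.51*|0.3388| = 0.1838


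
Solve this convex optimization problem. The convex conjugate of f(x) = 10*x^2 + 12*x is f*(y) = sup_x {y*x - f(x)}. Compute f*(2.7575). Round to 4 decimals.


f*(y) = sup_x {y*x - a*x^2 - b*x} = sup_x {(y-b)*x - a*x^2}
FOC: (y - b) - 2a*x = 0 => x* = (y - b)/(2a)
x* = (2.7575 - 12)/(2*10) = -0.4621
f*(2.7575) = (y-b)^2/(4a) = (2.7575 - 12)^2/(4*10)
= 85.4238/40 = 2.1356


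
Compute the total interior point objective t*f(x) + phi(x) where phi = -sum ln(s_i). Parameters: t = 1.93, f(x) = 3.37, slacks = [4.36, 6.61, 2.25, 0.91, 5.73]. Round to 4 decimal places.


Step 1: Compute log-barrier.
ln values: [1.4725, 1.8886, 0.8109, -0.0943, 1.7457]
phi = -(1.4725 + 1.8886 + 0.8109 - 0.0943 + 1.7457) = -5.8234
Step 2: Compute augmented objective.
t*f(x) = 1.93*3.37 = 6.5041
Total = 6.5041 - 5.8234 = 0.6807


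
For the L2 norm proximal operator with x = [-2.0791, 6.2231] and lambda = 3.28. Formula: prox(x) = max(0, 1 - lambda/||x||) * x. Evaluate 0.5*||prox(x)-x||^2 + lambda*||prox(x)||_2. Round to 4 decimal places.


Step 1: Compute ||x||.
||x|| = 6.5612
Step 2: Compute scaling factor.
scale = max(0, 1 - 3.28/6.5612) = 0.5001
Step 3: prox(x) = [-1.0397, 3.1121]
||prox(x)|| = 3.2812
Step 4: Proximal objective.
0.5*||prox-x||^2 = 5.3792
lambda*||prox|| = 10.7623
Total = 16.1416


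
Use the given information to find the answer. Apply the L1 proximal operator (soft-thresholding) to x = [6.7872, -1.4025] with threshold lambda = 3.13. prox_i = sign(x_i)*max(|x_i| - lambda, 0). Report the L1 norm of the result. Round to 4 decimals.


Soft-thresholding with lambda = 3.13:
prox(6.7872) = sign(6.7872)*max(|6.7872| - 3.13, 0) = 3.6572
prox(-1.4025) = sign(-1.4025)*max(|-1.4025| - 3.13, 0) = 0.0
prox(x) = [3.6572, 0.0]
||prox(x)||_1 = 3.6572 + 0.0 = 3.6572


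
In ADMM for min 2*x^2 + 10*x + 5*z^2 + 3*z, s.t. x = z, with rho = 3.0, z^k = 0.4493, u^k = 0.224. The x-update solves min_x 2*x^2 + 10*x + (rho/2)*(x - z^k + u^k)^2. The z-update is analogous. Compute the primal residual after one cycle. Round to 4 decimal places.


ADMM iteration with rho = 3.0, z^k = 0.4493, u^k = 0.224
Step 1: x-update.
Minimize 2*x^2 + 10*x + (3.0/2)*(x - 0.4493 + 0.224)^2
FOC: (2*2 + 3.0)*x = -10 + 3.0*(0.4493 - 0.224)
x^{k+1} = -1.332
Step 2: z-update.
Minimize 5*z^2 + 3*z + (3.0/2)*(-1.332 - z + 0.224)^2
FOC: (2*5 + 3.0)*z = -3 + 3.0*(-1.332 + 0.224)
z^{k+1} = -0.4865
Step 3: u-update.
u^{k+1} = 0.224 - 1.332 + 0.4865 = -0.6215
Step 4: Primal residual = |-1.332 + 0.4865| = 0.8455


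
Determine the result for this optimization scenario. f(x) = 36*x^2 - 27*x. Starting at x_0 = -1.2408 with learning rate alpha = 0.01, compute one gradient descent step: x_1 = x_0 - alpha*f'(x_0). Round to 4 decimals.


We compute the gradient at x_0 and apply the update.
f'(x) = 72*x - 27
f'(-1.2408) = 72*-1.2408 - 27 = -116.3376
x_1 = -1.2408 - 0.01*-116.3376 = -0.0774


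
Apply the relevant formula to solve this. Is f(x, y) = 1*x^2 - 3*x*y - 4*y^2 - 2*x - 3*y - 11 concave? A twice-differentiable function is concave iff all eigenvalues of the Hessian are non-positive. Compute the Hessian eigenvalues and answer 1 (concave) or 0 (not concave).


The Hessian of f(x,y) = 1*x^2 - 3*x*y - 4*y^2 - 2*x - 3*y - 11 is:
H = [[2, -3], [-3, -8]]
Trace = 2 - 8 = -6
Determinant = 2*-8 - (-3)^2 = -25
Discriminant = (-6)^2 - 4*-25 = 136.0
Eigenvalues: lambda_1 = -8.831, lambda_2 = 2.831
The function is not concave.

0


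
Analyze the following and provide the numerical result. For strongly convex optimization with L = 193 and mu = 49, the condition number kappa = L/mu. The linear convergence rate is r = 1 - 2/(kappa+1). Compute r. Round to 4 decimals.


Step 1: Compute the condition number.
kappa = L/mu = 193/49 = 3.9388
Step 2: Compute the convergence rate.
r = 1 - 2/(kappa + 1) = 1 - 2*mu/(L + mu) = (L - mu)/(L + mu) = 144/242 = 0.595


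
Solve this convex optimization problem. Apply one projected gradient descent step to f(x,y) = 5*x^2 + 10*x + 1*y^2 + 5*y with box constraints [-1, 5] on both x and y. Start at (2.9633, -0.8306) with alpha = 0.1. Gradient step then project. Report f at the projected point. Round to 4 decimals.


Step 1: Compute gradient at (2.9633, -0.8306).
grad_x = 2*5*2.9633 + 10 = 39.633
grad_y = 2*1*-0.8306 + 5 = 3.3388
Step 2: Gradient step.
x_raw = 2.9633 - 0.1*39.633 = -1.0
y_raw = -0.8306 - 0.1*3.3388 = -1.1645
Step 3: Project onto [-1, 5].
x_proj = clip(-1.0) = -1.0
y_proj = clip(-1.1645) = -1.0
Step 4: Evaluate f.
f(-1.0, -1.0) = -9.0


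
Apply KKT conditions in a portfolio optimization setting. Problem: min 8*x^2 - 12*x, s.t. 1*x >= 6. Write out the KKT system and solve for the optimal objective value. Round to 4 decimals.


Step 1: Try lambda = 0 (constraint inactive).
x_unc = 12/(2*8) = 0.75
Check: 1*0.75 = 0.75 < 6 -- violated!
Step 2: Constraint must be active: 1*x = 6
x* = 6/1 = 6.0
lambda = (2*8*6.0 - 12)/1 = 84.0
Step 3: Compute optimal value.
f(x*) = 8*6.0^2 - 12*6.0 = 216.0


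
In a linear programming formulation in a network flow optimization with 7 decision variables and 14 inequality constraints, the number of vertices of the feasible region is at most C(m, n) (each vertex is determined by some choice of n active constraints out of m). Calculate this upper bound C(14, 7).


Each vertex corresponds to some choice of n active constraints out of m, so the number of vertices is at most C(m, n) = m! / (n!(m-n)!).
m = 14, n = 7
Numerator: 14 * 13 * 12 * 11 * 10 * 9 * 8
Denominator: 7! = 5040
C(14, 7) = 3432


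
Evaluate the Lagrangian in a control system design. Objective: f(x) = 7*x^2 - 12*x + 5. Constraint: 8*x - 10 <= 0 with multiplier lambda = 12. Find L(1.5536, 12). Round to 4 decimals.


Step 1: Evaluate f(x).
f(1.5536) = 7*1.5536^2 - 12*1.5536 + 5 = 3.2525
Step 2: Evaluate g(x).
g(1.5536) = 8*1.5536 - 10 = 2.4288
Step 3: Compute Lagrangian.
L = 3.2525 + 12*2.4288 = 32.3981


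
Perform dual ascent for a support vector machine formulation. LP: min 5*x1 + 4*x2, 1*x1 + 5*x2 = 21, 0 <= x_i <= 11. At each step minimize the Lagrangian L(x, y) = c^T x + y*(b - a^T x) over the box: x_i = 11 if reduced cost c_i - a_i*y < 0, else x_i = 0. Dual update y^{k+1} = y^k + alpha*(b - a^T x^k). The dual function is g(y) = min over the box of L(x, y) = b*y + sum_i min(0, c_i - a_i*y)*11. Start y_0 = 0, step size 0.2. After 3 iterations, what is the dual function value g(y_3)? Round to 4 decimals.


Dual ascent for LP: min 5*x1 + 4*x2, 1*x1 + 5*x2 = 21, 0 <= x_i <= 11
Step 1: y^k = 0.0, reduced costs: (5.0, 4.0)
  x^k = (0.0, 0.0), subgradient = b - a^T x = 21.0
  y^{k+1} = 0.0 + 0.2*21.0 = 4.2
Step 2: y^k = 4.2, reduced costs: (0.8, -17.0)
  x^k = (0.0, 11.0), subgradient = b - a^T x = -34.0
  y^{k+1} = 4.2 + 0.2*-34.0 = -2.6
Step 3: y^k = -2.6, reduced costs: (7.6, 17.0)
  x^k = (0.0, 0.0), subgradient = b - a^T x = 21.0
  y^{k+1} = -2.6 + 0.2*21.0 = 1.6
Dual objective at y_3 = 1.6: reduced costs (3.4, -4.0), box minimizer x = (0.0, 11.0)
g(y_3) = b*y + (c1 - a1*y)*x1 + (c2 - a2*y)*x2 = 21*1.6 + 3.4*0.0 + (-4.0)*11.0 = 33.6 + 0.0 - 44.0 = -10.4


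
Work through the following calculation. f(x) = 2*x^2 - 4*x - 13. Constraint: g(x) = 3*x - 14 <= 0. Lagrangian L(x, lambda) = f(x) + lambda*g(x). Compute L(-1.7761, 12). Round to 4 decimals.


Step 1: Evaluate f(x).
f(-1.7761) = 2*(-1.7761)^2 - 4*(-1.7761) - 13 = 0.4135
Step 2: Evaluate g(x).
g(-1.7761) = 3*-1.7761 - 14 = -19.3283
Step 3: Compute Lagrangian.
L = 0.4135 + 12*-19.3283 = -231.5261


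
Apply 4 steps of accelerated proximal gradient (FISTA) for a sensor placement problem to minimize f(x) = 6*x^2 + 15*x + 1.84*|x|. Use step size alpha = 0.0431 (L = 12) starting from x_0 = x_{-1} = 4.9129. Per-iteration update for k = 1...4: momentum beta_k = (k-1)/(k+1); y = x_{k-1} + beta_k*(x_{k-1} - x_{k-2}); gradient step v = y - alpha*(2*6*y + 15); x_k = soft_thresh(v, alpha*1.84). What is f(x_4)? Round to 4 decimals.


FISTA on f(x) = 6*x^2 + 15*x + 1.84*|x|
L = 12, alpha = 0.0431
Iteration 1: beta = 0.0, y = 4.9129 + 0.0*(4.9129 - 4.9129) = 4.9129
  grad(y) = 73.9548, v = y - alpha*grad = 1.7254
  prox(v) = soft_thresh(1.7254, 0.0793) = 1.6461
Iteration 2: beta = 0.3333, y = 1.6461 + 0.3333*(1.6461 - 4.9129) = 0.5572
  grad(y) = 21.6867, v = y - alpha*grad = -0.3775
  prox(v) = soft_thresh(-0.3775, 0.0793) = -0.2982
Iteration 3: beta = 0.5, y = -0.2982 + 0.5*(-0.2982 - 1.6461) = -1.2703
  grad(y) = -0.2439, v = y - alpha*grad = -1.2598
  prox(v) = soft_thresh(-1.2598, 0.0793) = -1.1805
Iteration 4: beta = 0.6, y = -1.1805 + 0.6*(-1.1805 + 0.2982) = -1.7099
  grad(y) = -5.5189, v = y - alpha*grad = -1.472
  prox(v) = soft_thresh(-1.472, 0.0793) = -1.3927
f(x_4) = 6*(-1.3927)^2 + 15*(-1.3927) + 1.84*|-1.3927| = -6.6901


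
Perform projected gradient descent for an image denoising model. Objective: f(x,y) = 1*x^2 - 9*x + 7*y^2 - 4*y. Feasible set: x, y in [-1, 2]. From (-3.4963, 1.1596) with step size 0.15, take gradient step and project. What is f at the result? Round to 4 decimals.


Step 1: Compute gradient at (-3.4963, 1.1596).
grad_x = 2*1*-3.4963 - 9 = -15.9926
grad_y = 2*7*1.1596 - 4 = 12.2344
Step 2: Gradient step.
x_raw = -3.4963 - 0.15*-15.9926 = -1.0974
y_raw = 1.1596 - 0.15*12.2344 = -0.6756
Step 3: Project onto [-1, 2].
x_proj = clip(-1.0974) = -1.0
y_proj = clip(-0.6756) = -0.6756
Step 4: Evaluate f.
f(-1.0, -0.6756) = 15.8969


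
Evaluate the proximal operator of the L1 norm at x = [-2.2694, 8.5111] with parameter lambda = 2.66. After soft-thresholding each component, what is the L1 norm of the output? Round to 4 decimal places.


Soft-thresholding with lambda = 2.66:
prox(-2.2694) = sign(-2.2694)*max(|-2.2694| - 2.66, 0) = 0.0
prox(8.5111) = sign(8.5111)*max(|8.5111| - 2.66, 0) = 5.8511
prox(x) = [0.0, 5.8511]
||prox(x)||_1 = 0.0 + 5.8511 = 5.8511


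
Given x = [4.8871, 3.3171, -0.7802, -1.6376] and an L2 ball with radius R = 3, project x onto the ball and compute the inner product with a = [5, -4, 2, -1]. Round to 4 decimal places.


Step 1: Compute ||x|| (intermediates to 6 decimals).
||x|| = sqrt(4.8871^2 + 3.3171^2 + (-0.7802)^2 + (-1.6376)^2) = 6.178782
Step 2: Project.
Since ||x|| > R, scale = R/||x|| = 3/6.178782 = 0.485533, proj(x) = scale * x
proj(x) = [2.372848, 1.610562, -0.378813, -0.795109]
Step 3: Dot product.
a^T * proj(x) = 5*2.372848 - 4*1.610562 + 2*(-0.378813) - 1*(-0.795109) = 5.4595


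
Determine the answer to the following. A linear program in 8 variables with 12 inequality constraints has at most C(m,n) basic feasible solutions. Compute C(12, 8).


Each vertex corresponds to some choice of n active constraints out of m, so the number of vertices is at most C(m, n) = m! / (n!(m-n)!).
m = 12, n = 8
Numerator: 12 * 11 * 10 * 9 * 8 * 7 * 6 * 5
Denominator: 8! = 40320
C(12, 8) = 495


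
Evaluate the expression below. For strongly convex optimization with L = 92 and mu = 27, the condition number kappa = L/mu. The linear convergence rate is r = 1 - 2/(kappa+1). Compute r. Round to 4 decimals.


Step 1: Compute the condition number.
kappa = L/mu = 92/27 = 3.4074
Step 2: Compute the convergence rate.
r = 1 - 2/(kappa + 1) = 1 - 2*mu/(L + mu) = (L - mu)/(L + mu) = 65/119 = 0.5462


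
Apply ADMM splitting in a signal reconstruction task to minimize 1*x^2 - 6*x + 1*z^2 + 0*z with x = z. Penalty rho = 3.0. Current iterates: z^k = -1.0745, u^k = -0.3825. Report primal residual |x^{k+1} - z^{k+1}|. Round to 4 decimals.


ADMM iteration with rho = 3.0, z^k = -1.0745, u^k = -0.3825
Step 1: x-update.
Minimize 1*x^2 - 6*x + (3.0/2)*(x + 1.0745 - 0.3825)^2
FOC: (2*1 + 3.0)*x = 6 + 3.0*(-1.0745 + 0.3825)
x^{k+1} = 0.7848
Step 2: z-update.
Minimize 1*z^2 + 0*z + (3.0/2)*(0.7848 - z - 0.3825)^2
FOC: (2*1 + 3.0)*z = 0 + 3.0*(0.7848 - 0.3825)
z^{k+1} = 0.2414
Step 3: u-update.
u^{k+1} = -0.3825 + 0.7848 - 0.2414 = 0.1609
Step 4: Primal residual = |0.7848 - 0.2414| = 0.5434


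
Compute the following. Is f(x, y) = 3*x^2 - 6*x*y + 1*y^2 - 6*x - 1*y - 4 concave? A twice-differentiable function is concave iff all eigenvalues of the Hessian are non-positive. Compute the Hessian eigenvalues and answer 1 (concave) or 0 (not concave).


The Hessian of f(x,y) = 3*x^2 - 6*x*y + 1*y^2 - 6*x - 1*y - 4 is:
H = [[6, -6], [-6, 2]]
Trace = 6 + 2 = 8
Determinant = 6*2 - (-6)^2 = -24
Discriminant = (8)^2 - 4*-24 = 160.0
Eigenvalues: lambda_1 = -2.3246, lambda_2 = 10.3246
The function is not concave.

0


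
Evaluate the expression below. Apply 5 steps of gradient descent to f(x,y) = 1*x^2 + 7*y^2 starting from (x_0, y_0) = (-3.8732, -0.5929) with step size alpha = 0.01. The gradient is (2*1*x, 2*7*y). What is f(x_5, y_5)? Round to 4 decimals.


Gradient descent on f(x,y) = 1*x^2 + 7*y^2.
Starting point: (-3.8732, -0.5929), alpha = 0.01
Step 1: grad_x = 2*1*-3.8732 = -7.7464, grad_y = 2*7*-0.5929 = -8.3006
  x_1 = -3.8732 - 0.01*-7.7464 = -3.7957
  y_1 = -0.5929 - 0.01*-8.3006 = -0.5099
Step 2: grad_x = 2*1*-3.7957 = -7.5915, grad_y = 2*7*-0.5099 = -7.1385
  x_2 = -3.7957 - 0.01*-7.5915 = -3.7198
  y_2 = -0.5099 - 0.01*-7.1385 = -0.4385
Step 3: grad_x = 2*1*-3.7198 = -7.4396, grad_y = 2*7*-0.4385 = -6.1391
  x_3 = -3.7198 - 0.01*-7.4396 = -3.6454
  y_3 = -0.4385 - 0.01*-6.1391 = -0.3771
Step 4: grad_x = 2*1*-3.6454 = -7.2908, grad_y = 2*7*-0.3771 = -5.2796
  x_4 = -3.6454 - 0.01*-7.2908 = -3.5725
  y_4 = -0.3771 - 0.01*-5.2796 = -0.3243
Step 5: grad_x = 2*1*-3.5725 = -7.145, grad_y = 2*7*-0.3243 = -4.5405
  x_5 = -3.5725 - 0.01*-7.145 = -3.5011
  y_5 = -0.3243 - 0.01*-4.5405 = -0.2789
f(-3.5011, -0.2789) = 1*(-3.5011)^2 + 7*(-0.2789)^2 = 12.802


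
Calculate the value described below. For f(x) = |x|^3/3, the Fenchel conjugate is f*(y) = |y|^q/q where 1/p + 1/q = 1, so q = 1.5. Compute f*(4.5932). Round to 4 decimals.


The conjugate exponent q satisfies 1/p + 1/q = 1.
p = 3, so q = 3/(3 - 1) = 1.5
|y|^q = 4.5932^1.5 = 9.844
f*(4.5932) = 9.844 / 1.5 = 6.5627


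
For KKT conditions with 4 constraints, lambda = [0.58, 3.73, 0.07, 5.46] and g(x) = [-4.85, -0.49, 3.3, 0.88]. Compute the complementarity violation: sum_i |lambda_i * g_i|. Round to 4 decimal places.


KKT complementary slackness check:
lambda_1 * g_1 = 0.58 * -4.85 = -2.813
lambda_2 * g_2 = 3.73 * -0.49 = -1.8277
lambda_3 * g_3 = 0.07 * 3.3 = 0.231
lambda_4 * g_4 = 5.46 * 0.88 = 4.8048
Total violation = 2.813 + 1.8277 + 0.231 + 4.8048 = 9.6765


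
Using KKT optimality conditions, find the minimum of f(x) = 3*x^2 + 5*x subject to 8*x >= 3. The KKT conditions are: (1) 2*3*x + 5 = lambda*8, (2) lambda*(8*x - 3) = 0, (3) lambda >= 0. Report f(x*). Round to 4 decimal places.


Step 1: Try lambda = 0 (constraint inactive).
x_unc = -5/(2*3) = -0.8333
Check: 8*-0.8333 = -6.6664 < 3 -- violated!
Step 2: Constraint must be active: 8*x = 3
x* = 3/8 = 0.375
lambda = (2*3*0.375 + 5)/8 = 0.9063
Step 3: Compute optimal value.
f(x*) = 3*0.375^2 + 5*0.375 = 2.2969


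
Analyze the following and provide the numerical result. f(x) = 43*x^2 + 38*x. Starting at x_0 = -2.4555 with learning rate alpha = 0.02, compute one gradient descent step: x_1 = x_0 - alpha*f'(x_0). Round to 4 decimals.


We compute the gradient at x_0 and apply the update.
f'(x) = 86*x + 38
f'(-2.4555) = 86*-2.4555 + 38 = -173.173
x_1 = -2.4555 - 0.02*-173.173 = 1.008


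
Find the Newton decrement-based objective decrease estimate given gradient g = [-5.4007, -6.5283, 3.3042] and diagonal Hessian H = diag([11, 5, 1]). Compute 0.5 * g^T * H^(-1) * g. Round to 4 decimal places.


Step 1: H is diagonal, so H^(-1) * g = [-0.491, -1.3057, 3.3042].
Step 2: g^T H^(-1) g = sum_i g_i^2 / H_ii
  = (-5.4007)^2/11 + (-6.5283)^2/5 + (3.3042)^2/1
  = 2.6516 + 8.5237 + 10.9177 = 22.0931
Step 3: Objective decrease = 0.5 * g^T H^(-1) g = 11.0465


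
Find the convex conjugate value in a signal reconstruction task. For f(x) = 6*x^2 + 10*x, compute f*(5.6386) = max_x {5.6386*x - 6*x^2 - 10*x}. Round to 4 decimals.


f*(y) = sup_x {y*x - a*x^2 - b*x} = sup_x {(y-b)*x - a*x^2}
FOC: (y - b) - 2a*x = 0 => x* = (y - b)/(2a)
x* = (5.6386 - 10)/(2*6) = -0.3635
f*(5.6386) = (y-b)^2/(4a) = (5.6386 - 10)^2/(4*6)
= 19.0218/24 = 0.7926


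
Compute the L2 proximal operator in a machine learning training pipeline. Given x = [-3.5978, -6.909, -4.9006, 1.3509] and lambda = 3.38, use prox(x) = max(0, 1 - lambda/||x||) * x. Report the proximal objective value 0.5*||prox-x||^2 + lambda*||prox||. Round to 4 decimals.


Step 1: Compute ||x||.
||x|| = 9.3016
Step 2: Compute scaling factor.
scale = max(0, 1 - 3.38/9.3016) = 0.6366
Step 3: prox(x) = [-2.2904, -4.3984, -3.1198, 0.86]
||prox(x)|| = 5.9216
Step 4: Proximal objective.
0.5*||prox-x||^2 = 5.7122
lambda*||prox|| = 20.015
Total = 25.7271


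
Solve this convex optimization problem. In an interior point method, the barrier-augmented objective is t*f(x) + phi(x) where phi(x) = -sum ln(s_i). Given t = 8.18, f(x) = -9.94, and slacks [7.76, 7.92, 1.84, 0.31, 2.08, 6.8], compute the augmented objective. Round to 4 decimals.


Step 1: Compute log-barrier.
ln values: [2.049, 2.0694, 0.6098, -1.1712, 0.7324, 1.9169]
phi = -(2.049 + 2.0694 + 0.6098 - 1.1712 + 0.7324 + 1.9169) = -6.2062
Step 2: Compute augmented objective.
t*f(x) = 8.18*-9.94 = -81.3092
Total = -81.3092 - 6.2062 = -87.5154


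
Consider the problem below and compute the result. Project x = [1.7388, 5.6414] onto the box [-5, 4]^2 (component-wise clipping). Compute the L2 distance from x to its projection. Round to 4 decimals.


Project each component onto [-5, 4].
clip(1.7388) = 1.7388, clip(5.6414) = 4.0
Projection = [1.7388, 4.0]
Squared diffs: [0.0, 2.6942]
Distance = sqrt(2.6942) = 1.6414


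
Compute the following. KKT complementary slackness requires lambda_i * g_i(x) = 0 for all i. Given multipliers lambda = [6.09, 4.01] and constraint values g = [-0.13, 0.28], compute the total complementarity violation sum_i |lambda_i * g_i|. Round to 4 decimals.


KKT complementary slackness check:
lambda_1 * g_1 = 6.09 * -0.13 = -0.7917
lambda_2 * g_2 = 4.01 * 0.28 = 1.1228
Total violation = 0.7917 + 1.1228 = 1.9145


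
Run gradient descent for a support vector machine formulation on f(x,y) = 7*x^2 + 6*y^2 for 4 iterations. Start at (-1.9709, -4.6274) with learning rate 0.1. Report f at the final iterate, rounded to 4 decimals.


Gradient descent on f(x,y) = 7*x^2 + 6*y^2.
Starting point: (-1.9709, -4.6274), alpha = 0.1
Step 1: grad_x = 2*7*-1.9709 = -27.5926, grad_y = 2*6*-4.6274 = -55.5288
  x_1 = -1.9709 - 0.1*-27.5926 = 0.7884
  y_1 = -4.6274 - 0.1*-55.5288 = 0.9255
Step 2: grad_x = 2*7*0.7884 = 11.037, grad_y = 2*6*0.9255 = 11.1058
  x_2 = 0.7884 - 0.1*11.037 = -0.3153
  y_2 = 0.9255 - 0.1*11.1058 = -0.1851
Step 3: grad_x = 2*7*-0.3153 = -4.4148, grad_y = 2*6*-0.1851 = -2.2212
  x_3 = -0.3153 - 0.1*-4.4148 = 0.1261
  y_3 = -0.1851 - 0.1*-2.2212 = 0.037
Step 4: grad_x = 2*7*0.1261 = 1.7659, grad_y = 2*6*0.037 = 0.4442
  x_4 = 0.1261 - 0.1*1.7659 = -0.0505
  y_4 = 0.037 - 0.1*0.4442 = -0.0074
f(-0.0505, -0.0074) = 7*(-0.0505)^2 + 6*(-0.0074)^2 = 0.0181
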